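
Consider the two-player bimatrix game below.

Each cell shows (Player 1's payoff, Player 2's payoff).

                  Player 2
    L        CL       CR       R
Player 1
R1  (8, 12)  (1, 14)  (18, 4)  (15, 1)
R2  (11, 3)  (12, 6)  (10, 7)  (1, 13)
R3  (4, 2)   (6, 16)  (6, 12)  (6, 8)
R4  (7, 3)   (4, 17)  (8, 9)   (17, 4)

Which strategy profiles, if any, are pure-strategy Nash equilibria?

No pure-strategy Nash equilibrium.

(R1, L): Player 1 can switch to R2 (8 → 11). Not NE.
(R1, CL): Player 1 can switch to R2 (1 → 12). Not NE.
(R1, CR): Player 2 can switch to L (4 → 12). Not NE.
(R1, R): Player 1 can switch to R4 (15 → 17). Not NE.
(R2, L): Player 2 can switch to CL (3 → 6). Not NE.
(R2, CL): Player 2 can switch to CR (6 → 7). Not NE.
(The remaining 10 profiles each have a profitable deviation by the same check.)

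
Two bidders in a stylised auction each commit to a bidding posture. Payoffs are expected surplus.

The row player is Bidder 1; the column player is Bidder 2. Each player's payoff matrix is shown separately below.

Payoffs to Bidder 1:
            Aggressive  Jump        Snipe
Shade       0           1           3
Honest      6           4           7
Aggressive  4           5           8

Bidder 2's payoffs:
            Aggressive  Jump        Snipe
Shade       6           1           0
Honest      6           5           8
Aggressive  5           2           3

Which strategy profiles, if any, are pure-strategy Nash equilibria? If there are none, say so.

(Shade, Aggressive): Bidder 1 can switch to Honest (0 → 6). Not NE.
(Shade, Jump): Bidder 1 can switch to Honest (1 → 4). Not NE.
(Shade, Snipe): Bidder 1 can switch to Honest (3 → 7). Not NE.
(Honest, Aggressive): Bidder 2 can switch to Snipe (6 → 8). Not NE.
(Honest, Jump): Bidder 1 can switch to Aggressive (4 → 5). Not NE.
(Honest, Snipe): Bidder 1 can switch to Aggressive (7 → 8). Not NE.
(Aggressive, Aggressive): Bidder 1 can switch to Honest (4 → 6). Not NE.
(Aggressive, Jump): Bidder 2 can switch to Aggressive (2 → 5). Not NE.
(Aggressive, Snipe): Bidder 2 can switch to Aggressive (3 → 5). Not NE.

There is no pure-strategy Nash equilibrium.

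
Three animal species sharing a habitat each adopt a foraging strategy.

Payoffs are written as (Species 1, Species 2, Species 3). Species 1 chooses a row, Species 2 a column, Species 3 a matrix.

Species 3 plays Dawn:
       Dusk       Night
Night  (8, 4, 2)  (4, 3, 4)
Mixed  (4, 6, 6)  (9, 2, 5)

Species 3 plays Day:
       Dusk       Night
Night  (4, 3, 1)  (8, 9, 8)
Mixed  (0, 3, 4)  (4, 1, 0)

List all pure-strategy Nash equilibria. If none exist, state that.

Species 1 against (Dusk, Dawn): payoffs 8, 4 → best response Night.
Species 1 against (Dusk, Day): payoffs 4, 0 → best response Night.
Species 1 against (Night, Dawn): payoffs 4, 9 → best response Mixed.
Species 1 against (Night, Day): payoffs 8, 4 → best response Night.
Species 2 against (Night, Dawn): payoffs 4, 3 → best response Dusk.
Species 2 against (Night, Day): payoffs 3, 9 → best response Night.
Species 2 against (Mixed, Dawn): payoffs 6, 2 → best response Dusk.
Species 2 against (Mixed, Day): payoffs 3, 1 → best response Dusk.
Species 3 against (Night, Dusk): payoffs 2, 1 → best response Dawn.
Species 3 against (Night, Night): payoffs 4, 8 → best response Day.
Species 3 against (Mixed, Dusk): payoffs 6, 4 → best response Dawn.
Species 3 against (Mixed, Night): payoffs 5, 0 → best response Dawn.
Mutual best responses: (Night, Dusk, Dawn); (Night, Night, Day).

Pure-strategy Nash equilibria: (Night, Dusk, Dawn); (Night, Night, Day)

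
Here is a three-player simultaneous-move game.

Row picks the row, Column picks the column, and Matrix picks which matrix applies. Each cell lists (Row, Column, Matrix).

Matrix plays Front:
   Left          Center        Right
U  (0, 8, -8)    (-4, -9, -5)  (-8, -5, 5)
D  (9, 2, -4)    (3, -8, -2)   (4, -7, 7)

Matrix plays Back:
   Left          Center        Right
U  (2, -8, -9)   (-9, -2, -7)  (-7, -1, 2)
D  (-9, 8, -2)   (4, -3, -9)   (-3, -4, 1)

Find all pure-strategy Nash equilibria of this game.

none

Check each profile: it is a Nash equilibrium iff no player can strictly gain by switching unilaterally.
(U, Left, Front): Row can switch to D (0 → 9). Not NE.
(U, Left, Back): Column can switch to Center (-8 → -2). Not NE.
(U, Center, Front): Row can switch to D (-4 → 3). Not NE.
(U, Center, Back): Row can switch to D (-9 → 4). Not NE.
(U, Right, Front): Row can switch to D (-8 → 4). Not NE.
(U, Right, Back): Row can switch to D (-7 → -3). Not NE.
(D, Left, Front): Matrix can switch to Back (-4 → -2). Not NE.
(D, Left, Back): Row can switch to U (-9 → 2). Not NE.
(The remaining 4 profiles each have a profitable deviation by the same check.)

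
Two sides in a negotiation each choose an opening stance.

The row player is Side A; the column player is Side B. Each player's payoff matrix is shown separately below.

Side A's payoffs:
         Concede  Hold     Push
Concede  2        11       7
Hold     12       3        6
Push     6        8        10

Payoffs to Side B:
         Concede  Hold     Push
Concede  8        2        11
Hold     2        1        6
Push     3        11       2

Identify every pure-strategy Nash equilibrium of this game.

none

(Concede, Concede): Side A can switch to Hold (2 → 12). Not NE.
(Concede, Hold): Side B can switch to Concede (2 → 8). Not NE.
(Concede, Push): Side A can switch to Push (7 → 10). Not NE.
(Hold, Concede): Side B can switch to Push (2 → 6). Not NE.
(Hold, Hold): Side A can switch to Concede (3 → 11). Not NE.
(Hold, Push): Side A can switch to Concede (6 → 7). Not NE.
(Push, Concede): Side A can switch to Hold (6 → 12). Not NE.
(Push, Hold): Side A can switch to Concede (8 → 11). Not NE.
(Push, Push): Side B can switch to Concede (2 → 3). Not NE.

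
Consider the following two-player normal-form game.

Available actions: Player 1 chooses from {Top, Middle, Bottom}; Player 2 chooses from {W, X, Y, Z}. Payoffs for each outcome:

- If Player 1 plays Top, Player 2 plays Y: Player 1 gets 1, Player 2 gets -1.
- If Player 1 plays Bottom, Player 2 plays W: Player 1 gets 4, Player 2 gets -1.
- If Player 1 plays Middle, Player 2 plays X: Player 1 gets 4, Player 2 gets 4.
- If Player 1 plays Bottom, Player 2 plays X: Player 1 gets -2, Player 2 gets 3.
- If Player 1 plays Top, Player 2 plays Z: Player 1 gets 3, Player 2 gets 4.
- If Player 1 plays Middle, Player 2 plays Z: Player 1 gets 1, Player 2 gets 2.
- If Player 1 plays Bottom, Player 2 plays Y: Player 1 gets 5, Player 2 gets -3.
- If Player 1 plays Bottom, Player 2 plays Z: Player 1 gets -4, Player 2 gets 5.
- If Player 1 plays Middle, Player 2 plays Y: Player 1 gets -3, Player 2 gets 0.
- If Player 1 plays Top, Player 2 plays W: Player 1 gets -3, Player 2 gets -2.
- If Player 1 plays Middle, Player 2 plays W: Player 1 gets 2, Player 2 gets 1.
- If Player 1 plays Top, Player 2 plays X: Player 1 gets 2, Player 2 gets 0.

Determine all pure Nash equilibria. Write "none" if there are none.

The pure Nash equilibria are (Top, Z), (Middle, X).

Player 1 against W: payoffs -3, 2, 4 → best response Bottom.
Player 1 against X: payoffs 2, 4, -2 → best response Middle.
Player 1 against Y: payoffs 1, -3, 5 → best response Bottom.
Player 1 against Z: payoffs 3, 1, -4 → best response Top.
Player 2 against Top: payoffs -2, 0, -1, 4 → best response Z.
Player 2 against Middle: payoffs 1, 4, 0, 2 → best response X.
Player 2 against Bottom: payoffs -1, 3, -3, 5 → best response Z.
Mutual best responses: (Top, Z); (Middle, X).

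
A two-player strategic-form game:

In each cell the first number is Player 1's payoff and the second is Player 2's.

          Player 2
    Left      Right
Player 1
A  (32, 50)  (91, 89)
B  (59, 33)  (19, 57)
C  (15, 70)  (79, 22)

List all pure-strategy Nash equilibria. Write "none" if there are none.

The unique pure-strategy Nash equilibrium is (A, Right).

Player 1 against Left: payoffs 32, 59, 15 → best response B.
Player 1 against Right: payoffs 91, 19, 79 → best response A.
Player 2 against A: payoffs 50, 89 → best response Right.
Player 2 against B: payoffs 33, 57 → best response Right.
Player 2 against C: payoffs 70, 22 → best response Left.
Mutual best responses: (A, Right).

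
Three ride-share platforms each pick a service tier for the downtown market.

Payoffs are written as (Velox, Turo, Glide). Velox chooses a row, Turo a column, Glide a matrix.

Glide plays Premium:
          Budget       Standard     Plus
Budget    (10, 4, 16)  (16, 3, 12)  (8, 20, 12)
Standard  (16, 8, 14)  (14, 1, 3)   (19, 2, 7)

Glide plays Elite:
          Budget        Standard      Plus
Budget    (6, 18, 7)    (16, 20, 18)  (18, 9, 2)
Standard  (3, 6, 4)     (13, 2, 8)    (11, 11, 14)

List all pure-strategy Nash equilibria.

The pure Nash equilibria are (Budget, Standard, Elite); (Standard, Budget, Premium).

(Budget, Budget, Premium): Velox can switch to Standard (10 → 16). Not NE.
(Budget, Budget, Elite): Turo can switch to Standard (18 → 20). Not NE.
(Budget, Standard, Premium): Turo can switch to Budget (3 → 4). Not NE.
(Budget, Standard, Elite): Velox gets 16, best alternative 13; Turo gets 20, best alternative 18; Glide gets 18, best alternative 12. No profitable deviation — NE.
(Budget, Plus, Premium): Velox can switch to Standard (8 → 19). Not NE.
(Budget, Plus, Elite): Turo can switch to Budget (9 → 18). Not NE.
(Standard, Budget, Premium): Velox gets 16, best alternative 10; Turo gets 8, best alternative 2; Glide gets 14, best alternative 4. No profitable deviation — NE.
(Standard, Budget, Elite): Velox can switch to Budget (3 → 6). Not NE.
(Standard, Standard, Premium): Velox can switch to Budget (14 → 16). Not NE.
(Standard, Standard, Elite): Velox can switch to Budget (13 → 16). Not NE.
(The remaining 2 profiles each have a profitable deviation by the same check.)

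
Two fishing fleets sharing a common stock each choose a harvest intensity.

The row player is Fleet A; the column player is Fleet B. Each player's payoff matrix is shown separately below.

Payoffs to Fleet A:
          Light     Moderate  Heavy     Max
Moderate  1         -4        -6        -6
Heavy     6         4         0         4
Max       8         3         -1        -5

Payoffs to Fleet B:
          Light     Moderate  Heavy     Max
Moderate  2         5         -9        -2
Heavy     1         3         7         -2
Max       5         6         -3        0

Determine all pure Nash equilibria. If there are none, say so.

For each strategy profile, look for a profitable unilateral deviation.
(Moderate, Light): Fleet A can switch to Heavy (1 → 6). Not NE.
(Moderate, Moderate): Fleet A can switch to Heavy (-4 → 4). Not NE.
(Moderate, Heavy): Fleet A can switch to Heavy (-6 → 0). Not NE.
(Moderate, Max): Fleet A can switch to Heavy (-6 → 4). Not NE.
(Heavy, Light): Fleet A can switch to Max (6 → 8). Not NE.
(Heavy, Moderate): Fleet B can switch to Heavy (3 → 7). Not NE.
(Heavy, Heavy): Fleet A gets 0, best alternative -1; Fleet B gets 7, best alternative 3. No profitable deviation — NE.
(Heavy, Max): Fleet B can switch to Light (-2 → 1). Not NE.
(Max, Light): Fleet B can switch to Moderate (5 → 6). Not NE.
(Max, Moderate): Fleet A can switch to Heavy (3 → 4). Not NE.
(Max, Heavy): Fleet A can switch to Heavy (-1 → 0). Not NE.
(The remaining 1 profile has a profitable deviation by the same check.)

Pure NE: (Heavy, Heavy)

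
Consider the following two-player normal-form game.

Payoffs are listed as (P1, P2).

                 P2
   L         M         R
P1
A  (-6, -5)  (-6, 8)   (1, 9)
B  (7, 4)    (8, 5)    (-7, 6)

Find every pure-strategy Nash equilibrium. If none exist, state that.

P1 against L: payoffs -6, 7 → best response B.
P1 against M: payoffs -6, 8 → best response B.
P1 against R: payoffs 1, -7 → best response A.
P2 against A: payoffs -5, 8, 9 → best response R.
P2 against B: payoffs 4, 5, 6 → best response R.
Mutual best responses: (A, R).

The unique pure-strategy Nash equilibrium is (A, R).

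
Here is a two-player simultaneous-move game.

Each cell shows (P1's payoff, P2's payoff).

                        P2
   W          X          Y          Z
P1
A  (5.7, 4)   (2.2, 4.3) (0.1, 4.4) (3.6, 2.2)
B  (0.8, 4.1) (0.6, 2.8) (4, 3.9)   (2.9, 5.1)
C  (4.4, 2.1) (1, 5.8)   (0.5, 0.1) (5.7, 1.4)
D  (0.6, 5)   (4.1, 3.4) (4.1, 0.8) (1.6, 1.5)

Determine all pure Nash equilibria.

Check each profile: it is a Nash equilibrium iff no player can strictly gain by switching unilaterally.
(A, W): P2 can switch to X (4 → 4.3). Not NE.
(A, X): P1 can switch to D (2.2 → 4.1). Not NE.
(A, Y): P1 can switch to B (0.1 → 4). Not NE.
(A, Z): P1 can switch to C (3.6 → 5.7). Not NE.
(B, W): P1 can switch to A (0.8 → 5.7). Not NE.
(B, X): P1 can switch to A (0.6 → 2.2). Not NE.
(B, Y): P1 can switch to D (4 → 4.1). Not NE.
(B, Z): P1 can switch to A (2.9 → 3.6). Not NE.
(C, W): P1 can switch to A (4.4 → 5.7). Not NE.
(C, X): P1 can switch to A (1 → 2.2). Not NE.
(The remaining 6 profiles each have a profitable deviation by the same check.)

There is no pure-strategy Nash equilibrium.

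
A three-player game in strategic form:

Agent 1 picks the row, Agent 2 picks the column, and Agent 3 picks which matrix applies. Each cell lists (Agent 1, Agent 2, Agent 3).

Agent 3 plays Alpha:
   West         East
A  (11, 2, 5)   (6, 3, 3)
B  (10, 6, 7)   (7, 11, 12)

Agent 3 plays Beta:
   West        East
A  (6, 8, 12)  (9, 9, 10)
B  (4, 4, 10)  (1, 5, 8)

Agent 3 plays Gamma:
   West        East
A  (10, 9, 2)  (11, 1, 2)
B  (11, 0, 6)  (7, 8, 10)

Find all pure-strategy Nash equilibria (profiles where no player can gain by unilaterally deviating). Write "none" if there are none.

The pure Nash equilibria are (A, East, Beta); (B, East, Alpha).

(A, West, Alpha): Agent 2 can switch to East (2 → 3). Not NE.
(A, West, Beta): Agent 2 can switch to East (8 → 9). Not NE.
(A, West, Gamma): Agent 1 can switch to B (10 → 11). Not NE.
(A, East, Alpha): Agent 1 can switch to B (6 → 7). Not NE.
(A, East, Beta): Agent 1 gets 9, best alternative 1; Agent 2 gets 9, best alternative 8; Agent 3 gets 10, best alternative 3. No profitable deviation — NE.
(A, East, Gamma): Agent 2 can switch to West (1 → 9). Not NE.
(B, West, Alpha): Agent 1 can switch to A (10 → 11). Not NE.
(B, West, Beta): Agent 1 can switch to A (4 → 6). Not NE.
(B, West, Gamma): Agent 2 can switch to East (0 → 8). Not NE.
(B, East, Alpha): Agent 1 gets 7, best alternative 6; Agent 2 gets 11, best alternative 6; Agent 3 gets 12, best alternative 10. No profitable deviation — NE.
(B, East, Beta): Agent 1 can switch to A (1 → 9). Not NE.
(B, East, Gamma): Agent 1 can switch to A (7 → 11). Not NE.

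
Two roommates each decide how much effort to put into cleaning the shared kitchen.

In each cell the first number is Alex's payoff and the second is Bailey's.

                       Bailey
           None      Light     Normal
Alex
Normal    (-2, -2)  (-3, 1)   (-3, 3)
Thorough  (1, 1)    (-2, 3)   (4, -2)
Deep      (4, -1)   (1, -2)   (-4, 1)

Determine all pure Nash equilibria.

none

(Normal, None): Alex can switch to Thorough (-2 → 1). Not NE.
(Normal, Light): Alex can switch to Thorough (-3 → -2). Not NE.
(Normal, Normal): Alex can switch to Thorough (-3 → 4). Not NE.
(Thorough, None): Alex can switch to Deep (1 → 4). Not NE.
(Thorough, Light): Alex can switch to Deep (-2 → 1). Not NE.
(Thorough, Normal): Bailey can switch to None (-2 → 1). Not NE.
(The remaining 3 profiles each have a profitable deviation by the same check.)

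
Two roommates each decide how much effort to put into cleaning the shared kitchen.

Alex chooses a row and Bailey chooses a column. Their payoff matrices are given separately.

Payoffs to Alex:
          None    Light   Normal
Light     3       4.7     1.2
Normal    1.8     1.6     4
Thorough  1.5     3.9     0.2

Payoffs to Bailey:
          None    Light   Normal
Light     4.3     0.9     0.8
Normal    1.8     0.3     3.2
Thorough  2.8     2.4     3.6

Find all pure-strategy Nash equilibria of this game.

Pure-strategy Nash equilibria: (Light, None), (Normal, Normal)

Alex against None: payoffs 3, 1.8, 1.5 → best response Light.
Alex against Light: payoffs 4.7, 1.6, 3.9 → best response Light.
Alex against Normal: payoffs 1.2, 4, 0.2 → best response Normal.
Bailey against Light: payoffs 4.3, 0.9, 0.8 → best response None.
Bailey against Normal: payoffs 1.8, 0.3, 3.2 → best response Normal.
Bailey against Thorough: payoffs 2.8, 2.4, 3.6 → best response Normal.
Mutual best responses: (Light, None); (Normal, Normal).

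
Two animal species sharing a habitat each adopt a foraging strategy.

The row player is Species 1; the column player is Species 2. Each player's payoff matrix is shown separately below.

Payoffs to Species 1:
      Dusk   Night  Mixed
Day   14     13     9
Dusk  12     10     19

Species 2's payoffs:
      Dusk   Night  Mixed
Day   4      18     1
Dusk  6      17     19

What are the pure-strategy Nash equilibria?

Pure-strategy Nash equilibria: (Day, Night), (Dusk, Mixed)

Mark each player's best response to every combination of opponents' strategies; a profile where every player is best-responding is a pure Nash equilibrium.
Species 1 against Dusk: payoffs 14, 12 → best response Day.
Species 1 against Night: payoffs 13, 10 → best response Day.
Species 1 against Mixed: payoffs 9, 19 → best response Dusk.
Species 2 against Day: payoffs 4, 18, 1 → best response Night.
Species 2 against Dusk: payoffs 6, 17, 19 → best response Mixed.
Mutual best responses: (Day, Night); (Dusk, Mixed).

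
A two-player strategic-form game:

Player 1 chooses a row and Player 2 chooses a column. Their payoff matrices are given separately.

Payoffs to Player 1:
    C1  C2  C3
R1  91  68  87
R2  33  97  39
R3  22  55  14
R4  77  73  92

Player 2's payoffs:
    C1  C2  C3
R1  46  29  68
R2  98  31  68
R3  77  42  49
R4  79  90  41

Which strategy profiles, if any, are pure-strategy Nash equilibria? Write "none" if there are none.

(R1, C1): Player 2 can switch to C3 (46 → 68). Not NE.
(R1, C2): Player 1 can switch to R2 (68 → 97). Not NE.
(R1, C3): Player 1 can switch to R4 (87 → 92). Not NE.
(R2, C1): Player 1 can switch to R1 (33 → 91). Not NE.
(R2, C2): Player 2 can switch to C1 (31 → 98). Not NE.
(R2, C3): Player 1 can switch to R1 (39 → 87). Not NE.
(R3, C1): Player 1 can switch to R1 (22 → 91). Not NE.
(R3, C2): Player 1 can switch to R1 (55 → 68). Not NE.
(The remaining 4 profiles each have a profitable deviation by the same check.)

There is no pure-strategy Nash equilibrium.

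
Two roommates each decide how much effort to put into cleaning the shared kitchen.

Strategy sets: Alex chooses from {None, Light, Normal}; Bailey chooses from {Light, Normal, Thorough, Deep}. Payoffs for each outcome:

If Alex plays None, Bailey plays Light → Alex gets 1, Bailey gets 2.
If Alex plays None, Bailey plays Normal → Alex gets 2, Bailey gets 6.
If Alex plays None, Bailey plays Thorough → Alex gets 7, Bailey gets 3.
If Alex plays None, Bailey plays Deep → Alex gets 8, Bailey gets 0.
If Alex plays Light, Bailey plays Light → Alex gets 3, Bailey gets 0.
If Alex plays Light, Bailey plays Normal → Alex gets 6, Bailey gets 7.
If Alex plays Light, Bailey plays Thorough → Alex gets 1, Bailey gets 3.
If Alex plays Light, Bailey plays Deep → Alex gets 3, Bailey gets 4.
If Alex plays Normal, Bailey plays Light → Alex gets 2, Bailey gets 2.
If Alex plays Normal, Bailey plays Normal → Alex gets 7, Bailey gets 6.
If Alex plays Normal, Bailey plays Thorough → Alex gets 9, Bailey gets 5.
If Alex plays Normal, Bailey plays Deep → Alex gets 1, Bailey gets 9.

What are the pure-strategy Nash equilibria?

This game has no pure Nash equilibrium.

Alex against Light: payoffs 1, 3, 2 → best response Light.
Alex against Normal: payoffs 2, 6, 7 → best response Normal.
Alex against Thorough: payoffs 7, 1, 9 → best response Normal.
Alex against Deep: payoffs 8, 3, 1 → best response None.
Bailey against None: payoffs 2, 6, 3, 0 → best response Normal.
Bailey against Light: payoffs 0, 7, 3, 4 → best response Normal.
Bailey against Normal: payoffs 2, 6, 5, 9 → best response Deep.
No profile is a mutual best response for all players.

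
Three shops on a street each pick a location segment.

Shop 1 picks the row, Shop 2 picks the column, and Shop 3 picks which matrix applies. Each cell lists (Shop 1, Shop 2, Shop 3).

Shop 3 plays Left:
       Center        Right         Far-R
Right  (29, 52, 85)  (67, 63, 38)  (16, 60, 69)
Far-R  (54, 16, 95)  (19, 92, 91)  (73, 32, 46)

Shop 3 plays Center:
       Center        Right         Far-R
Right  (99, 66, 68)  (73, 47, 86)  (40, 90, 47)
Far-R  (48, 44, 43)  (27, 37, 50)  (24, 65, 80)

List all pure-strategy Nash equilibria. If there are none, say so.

(Right, Center, Left): Shop 1 can switch to Far-R (29 → 54). Not NE.
(Right, Center, Center): Shop 2 can switch to Far-R (66 → 90). Not NE.
(Right, Right, Left): Shop 3 can switch to Center (38 → 86). Not NE.
(Right, Right, Center): Shop 2 can switch to Center (47 → 66). Not NE.
(Right, Far-R, Left): Shop 1 can switch to Far-R (16 → 73). Not NE.
(Right, Far-R, Center): Shop 3 can switch to Left (47 → 69). Not NE.
(Far-R, Center, Left): Shop 2 can switch to Right (16 → 92). Not NE.
(Far-R, Center, Center): Shop 1 can switch to Right (48 → 99). Not NE.
(Far-R, Right, Left): Shop 1 can switch to Right (19 → 67). Not NE.
(Far-R, Right, Center): Shop 1 can switch to Right (27 → 73). Not NE.
(Far-R, Far-R, Left): Shop 2 can switch to Right (32 → 92). Not NE.
(Far-R, Far-R, Center): Shop 1 can switch to Right (24 → 40). Not NE.

No pure-strategy Nash equilibrium.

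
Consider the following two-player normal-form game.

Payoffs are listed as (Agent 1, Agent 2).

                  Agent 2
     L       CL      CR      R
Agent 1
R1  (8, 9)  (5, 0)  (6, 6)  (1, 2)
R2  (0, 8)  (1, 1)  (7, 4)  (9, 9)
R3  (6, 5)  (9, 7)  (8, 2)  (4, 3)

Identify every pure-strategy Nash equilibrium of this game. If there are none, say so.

Pure-strategy Nash equilibria: (R1, L), (R2, R), (R3, CL)

Agent 1 against L: payoffs 8, 0, 6 → best response R1.
Agent 1 against CL: payoffs 5, 1, 9 → best response R3.
Agent 1 against CR: payoffs 6, 7, 8 → best response R3.
Agent 1 against R: payoffs 1, 9, 4 → best response R2.
Agent 2 against R1: payoffs 9, 0, 6, 2 → best response L.
Agent 2 against R2: payoffs 8, 1, 4, 9 → best response R.
Agent 2 against R3: payoffs 5, 7, 2, 3 → best response CL.
Mutual best responses: (R1, L); (R2, R); (R3, CL).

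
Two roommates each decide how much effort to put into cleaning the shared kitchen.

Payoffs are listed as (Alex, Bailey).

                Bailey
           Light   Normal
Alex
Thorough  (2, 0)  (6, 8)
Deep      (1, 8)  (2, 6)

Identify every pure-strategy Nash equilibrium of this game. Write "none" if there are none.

Alex against Light: payoffs 2, 1 → best response Thorough.
Alex against Normal: payoffs 6, 2 → best response Thorough.
Bailey against Thorough: payoffs 0, 8 → best response Normal.
Bailey against Deep: payoffs 8, 6 → best response Light.
Mutual best responses: (Thorough, Normal).

Pure NE: (Thorough, Normal)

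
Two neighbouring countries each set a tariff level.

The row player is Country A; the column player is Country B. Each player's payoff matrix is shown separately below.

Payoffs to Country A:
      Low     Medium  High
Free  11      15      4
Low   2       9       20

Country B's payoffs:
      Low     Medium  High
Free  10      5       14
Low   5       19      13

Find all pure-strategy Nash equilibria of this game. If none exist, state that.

There is no pure-strategy Nash equilibrium.

(Free, Low): Country B can switch to High (10 → 14). Not NE.
(Free, Medium): Country B can switch to Low (5 → 10). Not NE.
(Free, High): Country A can switch to Low (4 → 20). Not NE.
(Low, Low): Country A can switch to Free (2 → 11). Not NE.
(Low, Medium): Country A can switch to Free (9 → 15). Not NE.
(Low, High): Country B can switch to Medium (13 → 19). Not NE.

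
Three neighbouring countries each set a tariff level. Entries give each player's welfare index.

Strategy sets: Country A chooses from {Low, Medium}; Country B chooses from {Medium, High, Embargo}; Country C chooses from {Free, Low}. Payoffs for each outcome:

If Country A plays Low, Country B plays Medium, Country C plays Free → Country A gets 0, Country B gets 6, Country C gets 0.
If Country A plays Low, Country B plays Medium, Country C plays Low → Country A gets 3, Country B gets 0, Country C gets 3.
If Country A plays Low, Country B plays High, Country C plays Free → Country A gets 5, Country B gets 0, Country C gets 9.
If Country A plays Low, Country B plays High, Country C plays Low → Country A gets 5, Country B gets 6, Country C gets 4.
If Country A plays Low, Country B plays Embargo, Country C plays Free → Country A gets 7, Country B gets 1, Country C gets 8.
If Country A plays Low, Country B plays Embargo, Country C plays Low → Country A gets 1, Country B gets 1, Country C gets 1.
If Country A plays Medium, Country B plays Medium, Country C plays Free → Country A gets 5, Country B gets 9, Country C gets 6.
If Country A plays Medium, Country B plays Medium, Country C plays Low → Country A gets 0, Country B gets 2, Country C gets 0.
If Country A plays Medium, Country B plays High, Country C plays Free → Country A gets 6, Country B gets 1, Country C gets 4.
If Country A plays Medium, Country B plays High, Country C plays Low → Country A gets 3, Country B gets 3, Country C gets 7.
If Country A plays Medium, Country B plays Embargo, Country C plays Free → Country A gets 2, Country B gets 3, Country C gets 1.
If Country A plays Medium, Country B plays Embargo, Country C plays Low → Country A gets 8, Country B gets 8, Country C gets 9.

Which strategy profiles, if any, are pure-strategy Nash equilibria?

Pure-strategy Nash equilibria: (Medium, Medium, Free), (Medium, Embargo, Low)

Country A against (Medium, Free): payoffs 0, 5 → best response Medium.
Country A against (Medium, Low): payoffs 3, 0 → best response Low.
Country A against (High, Free): payoffs 5, 6 → best response Medium.
Country A against (High, Low): payoffs 5, 3 → best response Low.
Country A against (Embargo, Free): payoffs 7, 2 → best response Low.
Country A against (Embargo, Low): payoffs 1, 8 → best response Medium.
Country B against (Low, Free): payoffs 6, 0, 1 → best response Medium.
Country B against (Low, Low): payoffs 0, 6, 1 → best response High.
Country B against (Medium, Free): payoffs 9, 1, 3 → best response Medium.
Country B against (Medium, Low): payoffs 2, 3, 8 → best response Embargo.
Country C against (Low, Medium): payoffs 0, 3 → best response Low.
Country C against (Low, High): payoffs 9, 4 → best response Free.
Country C against (Low, Embargo): payoffs 8, 1 → best response Free.
Country C against (Medium, Medium): payoffs 6, 0 → best response Free.
Country C against (Medium, High): payoffs 4, 7 → best response Low.
Country C against (Medium, Embargo): payoffs 1, 9 → best response Low.
Mutual best responses: (Medium, Medium, Free); (Medium, Embargo, Low).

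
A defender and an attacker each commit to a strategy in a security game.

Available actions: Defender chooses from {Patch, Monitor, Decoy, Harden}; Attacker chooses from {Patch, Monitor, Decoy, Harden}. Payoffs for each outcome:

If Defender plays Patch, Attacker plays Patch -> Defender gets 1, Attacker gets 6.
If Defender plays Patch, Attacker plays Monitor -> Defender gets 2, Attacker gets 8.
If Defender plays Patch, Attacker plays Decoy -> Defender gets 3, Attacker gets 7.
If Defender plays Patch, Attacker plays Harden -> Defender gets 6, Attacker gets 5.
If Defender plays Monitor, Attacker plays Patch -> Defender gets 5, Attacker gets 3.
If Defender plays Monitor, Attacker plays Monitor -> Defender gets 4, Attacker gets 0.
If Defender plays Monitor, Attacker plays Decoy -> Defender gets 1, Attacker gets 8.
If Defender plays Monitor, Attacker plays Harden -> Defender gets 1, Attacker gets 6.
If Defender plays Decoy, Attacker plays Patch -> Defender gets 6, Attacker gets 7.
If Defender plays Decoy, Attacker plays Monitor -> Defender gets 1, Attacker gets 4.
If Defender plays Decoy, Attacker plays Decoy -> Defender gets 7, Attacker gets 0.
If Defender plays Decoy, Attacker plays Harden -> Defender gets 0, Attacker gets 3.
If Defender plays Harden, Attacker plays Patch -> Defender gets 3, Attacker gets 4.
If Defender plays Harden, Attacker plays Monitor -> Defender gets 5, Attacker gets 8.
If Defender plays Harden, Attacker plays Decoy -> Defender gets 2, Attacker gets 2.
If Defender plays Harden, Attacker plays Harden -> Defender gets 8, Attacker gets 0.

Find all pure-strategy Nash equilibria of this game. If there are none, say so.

Mark each player's best response to every combination of opponents' strategies; a profile where every player is best-responding is a pure Nash equilibrium.
Defender against Patch: payoffs 1, 5, 6, 3 → best response Decoy.
Defender against Monitor: payoffs 2, 4, 1, 5 → best response Harden.
Defender against Decoy: payoffs 3, 1, 7, 2 → best response Decoy.
Defender against Harden: payoffs 6, 1, 0, 8 → best response Harden.
Attacker against Patch: payoffs 6, 8, 7, 5 → best response Monitor.
Attacker against Monitor: payoffs 3, 0, 8, 6 → best response Decoy.
Attacker against Decoy: payoffs 7, 4, 0, 3 → best response Patch.
Attacker against Harden: payoffs 4, 8, 2, 0 → best response Monitor.
Mutual best responses: (Decoy, Patch); (Harden, Monitor).

Pure-strategy Nash equilibria: (Decoy, Patch) and (Harden, Monitor)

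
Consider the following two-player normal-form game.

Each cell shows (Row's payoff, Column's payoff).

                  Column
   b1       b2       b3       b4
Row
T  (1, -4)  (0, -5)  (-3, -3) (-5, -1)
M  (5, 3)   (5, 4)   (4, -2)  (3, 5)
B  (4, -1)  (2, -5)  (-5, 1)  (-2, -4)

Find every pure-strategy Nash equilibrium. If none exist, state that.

Row against b1: payoffs 1, 5, 4 → best response M.
Row against b2: payoffs 0, 5, 2 → best response M.
Row against b3: payoffs -3, 4, -5 → best response M.
Row against b4: payoffs -5, 3, -2 → best response M.
Column against T: payoffs -4, -5, -3, -1 → best response b4.
Column against M: payoffs 3, 4, -2, 5 → best response b4.
Column against B: payoffs -1, -5, 1, -4 → best response b3.
Mutual best responses: (M, b4).

The unique pure-strategy Nash equilibrium is (M, b4).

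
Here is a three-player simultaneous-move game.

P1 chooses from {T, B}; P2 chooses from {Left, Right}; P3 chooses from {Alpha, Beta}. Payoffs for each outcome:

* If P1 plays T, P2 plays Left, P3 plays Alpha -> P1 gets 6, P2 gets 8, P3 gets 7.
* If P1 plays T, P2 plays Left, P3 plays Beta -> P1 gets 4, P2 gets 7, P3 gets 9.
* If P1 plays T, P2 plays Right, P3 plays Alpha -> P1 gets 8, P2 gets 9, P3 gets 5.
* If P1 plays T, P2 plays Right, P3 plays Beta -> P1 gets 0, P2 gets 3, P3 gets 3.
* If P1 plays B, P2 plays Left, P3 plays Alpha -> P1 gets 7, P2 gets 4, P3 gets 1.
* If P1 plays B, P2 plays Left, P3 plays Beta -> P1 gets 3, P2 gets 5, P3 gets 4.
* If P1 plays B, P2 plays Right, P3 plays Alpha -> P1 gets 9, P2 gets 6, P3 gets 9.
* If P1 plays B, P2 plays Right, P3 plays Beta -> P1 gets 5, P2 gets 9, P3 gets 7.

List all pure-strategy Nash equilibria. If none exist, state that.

(T, Left, Beta) and (B, Right, Alpha)

P1 against (Left, Alpha): payoffs 6, 7 → best response B.
P1 against (Left, Beta): payoffs 4, 3 → best response T.
P1 against (Right, Alpha): payoffs 8, 9 → best response B.
P1 against (Right, Beta): payoffs 0, 5 → best response B.
P2 against (T, Alpha): payoffs 8, 9 → best response Right.
P2 against (T, Beta): payoffs 7, 3 → best response Left.
P2 against (B, Alpha): payoffs 4, 6 → best response Right.
P2 against (B, Beta): payoffs 5, 9 → best response Right.
P3 against (T, Left): payoffs 7, 9 → best response Beta.
P3 against (T, Right): payoffs 5, 3 → best response Alpha.
P3 against (B, Left): payoffs 1, 4 → best response Beta.
P3 against (B, Right): payoffs 9, 7 → best response Alpha.
Mutual best responses: (T, Left, Beta); (B, Right, Alpha).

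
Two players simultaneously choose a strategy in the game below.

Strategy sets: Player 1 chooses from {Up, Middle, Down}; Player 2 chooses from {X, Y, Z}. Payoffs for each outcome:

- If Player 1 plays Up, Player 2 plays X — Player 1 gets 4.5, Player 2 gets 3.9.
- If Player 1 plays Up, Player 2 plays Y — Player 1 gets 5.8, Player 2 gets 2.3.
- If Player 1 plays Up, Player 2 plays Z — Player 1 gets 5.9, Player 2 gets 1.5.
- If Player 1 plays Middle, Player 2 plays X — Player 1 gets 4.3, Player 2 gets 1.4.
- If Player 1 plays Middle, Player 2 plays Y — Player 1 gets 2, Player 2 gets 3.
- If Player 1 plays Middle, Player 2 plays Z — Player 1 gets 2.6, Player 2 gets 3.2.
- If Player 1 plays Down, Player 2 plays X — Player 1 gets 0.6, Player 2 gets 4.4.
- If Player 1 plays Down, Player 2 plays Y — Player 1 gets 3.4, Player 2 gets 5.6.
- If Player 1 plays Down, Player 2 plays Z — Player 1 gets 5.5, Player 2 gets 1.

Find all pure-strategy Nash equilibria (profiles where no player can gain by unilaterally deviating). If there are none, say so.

Pure NE: (Up, X)

Player 1 against X: payoffs 4.5, 4.3, 0.6 → best response Up.
Player 1 against Y: payoffs 5.8, 2, 3.4 → best response Up.
Player 1 against Z: payoffs 5.9, 2.6, 5.5 → best response Up.
Player 2 against Up: payoffs 3.9, 2.3, 1.5 → best response X.
Player 2 against Middle: payoffs 1.4, 3, 3.2 → best response Z.
Player 2 against Down: payoffs 4.4, 5.6, 1 → best response Y.
Mutual best responses: (Up, X).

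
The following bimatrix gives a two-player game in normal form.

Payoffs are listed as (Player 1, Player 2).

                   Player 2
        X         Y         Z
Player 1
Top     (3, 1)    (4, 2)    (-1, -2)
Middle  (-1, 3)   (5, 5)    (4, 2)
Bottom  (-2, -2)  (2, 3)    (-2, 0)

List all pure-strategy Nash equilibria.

(Top, X): Player 2 can switch to Y (1 → 2). Not NE.
(Top, Y): Player 1 can switch to Middle (4 → 5). Not NE.
(Top, Z): Player 1 can switch to Middle (-1 → 4). Not NE.
(Middle, X): Player 1 can switch to Top (-1 → 3). Not NE.
(Middle, Y): Player 1 gets 5, best alternative 4; Player 2 gets 5, best alternative 3. No profitable deviation — NE.
(Middle, Z): Player 2 can switch to X (2 → 3). Not NE.
(Bottom, X): Player 1 can switch to Top (-2 → 3). Not NE.
(Bottom, Y): Player 1 can switch to Top (2 → 4). Not NE.
(Bottom, Z): Player 1 can switch to Top (-2 → -1). Not NE.

The unique pure-strategy Nash equilibrium is (Middle, Y).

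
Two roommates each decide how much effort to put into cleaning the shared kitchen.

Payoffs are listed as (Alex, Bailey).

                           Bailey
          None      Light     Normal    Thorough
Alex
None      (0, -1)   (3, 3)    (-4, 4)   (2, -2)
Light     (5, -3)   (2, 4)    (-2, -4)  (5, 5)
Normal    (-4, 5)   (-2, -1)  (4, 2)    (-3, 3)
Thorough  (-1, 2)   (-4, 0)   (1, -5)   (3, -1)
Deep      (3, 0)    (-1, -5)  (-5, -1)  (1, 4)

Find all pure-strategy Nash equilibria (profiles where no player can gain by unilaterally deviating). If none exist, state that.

Pure NE: (Light, Thorough)

Alex against None: payoffs 0, 5, -4, -1, 3 → best response Light.
Alex against Light: payoffs 3, 2, -2, -4, -1 → best response None.
Alex against Normal: payoffs -4, -2, 4, 1, -5 → best response Normal.
Alex against Thorough: payoffs 2, 5, -3, 3, 1 → best response Light.
Bailey against None: payoffs -1, 3, 4, -2 → best response Normal.
Bailey against Light: payoffs -3, 4, -4, 5 → best response Thorough.
Bailey against Normal: payoffs 5, -1, 2, 3 → best response None.
Bailey against Thorough: payoffs 2, 0, -5, -1 → best response None.
Bailey against Deep: payoffs 0, -5, -1, 4 → best response Thorough.
Mutual best responses: (Light, Thorough).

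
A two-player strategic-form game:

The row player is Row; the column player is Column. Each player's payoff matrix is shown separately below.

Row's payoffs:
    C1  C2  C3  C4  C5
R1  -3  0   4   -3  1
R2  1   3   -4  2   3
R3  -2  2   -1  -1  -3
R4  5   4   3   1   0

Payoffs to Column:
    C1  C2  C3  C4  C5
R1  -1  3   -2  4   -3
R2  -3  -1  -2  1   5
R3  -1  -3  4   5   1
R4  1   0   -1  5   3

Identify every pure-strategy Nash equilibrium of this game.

The unique pure-strategy Nash equilibrium is (R2, C5).

Mark each player's best response to every combination of opponents' strategies; a profile where every player is best-responding is a pure Nash equilibrium.
Row against C1: payoffs -3, 1, -2, 5 → best response R4.
Row against C2: payoffs 0, 3, 2, 4 → best response R4.
Row against C3: payoffs 4, -4, -1, 3 → best response R1.
Row against C4: payoffs -3, 2, -1, 1 → best response R2.
Row against C5: payoffs 1, 3, -3, 0 → best response R2.
Column against R1: payoffs -1, 3, -2, 4, -3 → best response C4.
Column against R2: payoffs -3, -1, -2, 1, 5 → best response C5.
Column against R3: payoffs -1, -3, 4, 5, 1 → best response C4.
Column against R4: payoffs 1, 0, -1, 5, 3 → best response C4.
Mutual best responses: (R2, C5).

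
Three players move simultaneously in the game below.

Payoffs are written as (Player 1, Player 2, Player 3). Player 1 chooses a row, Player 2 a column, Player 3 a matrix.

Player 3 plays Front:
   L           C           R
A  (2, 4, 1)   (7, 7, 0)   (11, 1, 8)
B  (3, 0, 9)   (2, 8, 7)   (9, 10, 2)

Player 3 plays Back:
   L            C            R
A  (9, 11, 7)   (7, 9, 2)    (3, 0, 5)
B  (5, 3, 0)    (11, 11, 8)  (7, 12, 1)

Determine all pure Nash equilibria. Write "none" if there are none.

The unique pure-strategy Nash equilibrium is (A, L, Back).

(A, L, Front): Player 1 can switch to B (2 → 3). Not NE.
(A, L, Back): Player 1 gets 9, best alternative 5; Player 2 gets 11, best alternative 9; Player 3 gets 7, best alternative 1. No profitable deviation — NE.
(A, C, Front): Player 3 can switch to Back (0 → 2). Not NE.
(A, C, Back): Player 1 can switch to B (7 → 11). Not NE.
(A, R, Front): Player 2 can switch to L (1 → 4). Not NE.
(A, R, Back): Player 1 can switch to B (3 → 7). Not NE.
(B, L, Front): Player 2 can switch to C (0 → 8). Not NE.
(B, L, Back): Player 1 can switch to A (5 → 9). Not NE.
(B, C, Front): Player 1 can switch to A (2 → 7). Not NE.
(B, C, Back): Player 2 can switch to R (11 → 12). Not NE.
(B, R, Front): Player 1 can switch to A (9 → 11). Not NE.
(The remaining 1 profile has a profitable deviation by the same check.)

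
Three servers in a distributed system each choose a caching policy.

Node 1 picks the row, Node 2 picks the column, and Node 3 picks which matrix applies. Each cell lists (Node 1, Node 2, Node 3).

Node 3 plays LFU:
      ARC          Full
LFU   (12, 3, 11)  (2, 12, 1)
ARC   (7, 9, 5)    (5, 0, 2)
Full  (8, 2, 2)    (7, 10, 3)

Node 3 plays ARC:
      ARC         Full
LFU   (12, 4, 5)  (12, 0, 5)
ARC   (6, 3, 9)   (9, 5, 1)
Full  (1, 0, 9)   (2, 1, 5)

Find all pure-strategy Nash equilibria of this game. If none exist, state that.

Node 1 against (ARC, LFU): payoffs 12, 7, 8 → best response LFU.
Node 1 against (ARC, ARC): payoffs 12, 6, 1 → best response LFU.
Node 1 against (Full, LFU): payoffs 2, 5, 7 → best response Full.
Node 1 against (Full, ARC): payoffs 12, 9, 2 → best response LFU.
Node 2 against (LFU, LFU): payoffs 3, 12 → best response Full.
Node 2 against (LFU, ARC): payoffs 4, 0 → best response ARC.
Node 2 against (ARC, LFU): payoffs 9, 0 → best response ARC.
Node 2 against (ARC, ARC): payoffs 3, 5 → best response Full.
Node 2 against (Full, LFU): payoffs 2, 10 → best response Full.
Node 2 against (Full, ARC): payoffs 0, 1 → best response Full.
Node 3 against (LFU, ARC): payoffs 11, 5 → best response LFU.
Node 3 against (LFU, Full): payoffs 1, 5 → best response ARC.
Node 3 against (ARC, ARC): payoffs 5, 9 → best response ARC.
Node 3 against (ARC, Full): payoffs 2, 1 → best response LFU.
Node 3 against (Full, ARC): payoffs 2, 9 → best response ARC.
Node 3 against (Full, Full): payoffs 3, 5 → best response ARC.
No profile is a mutual best response for all players.

This game has no pure Nash equilibrium.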